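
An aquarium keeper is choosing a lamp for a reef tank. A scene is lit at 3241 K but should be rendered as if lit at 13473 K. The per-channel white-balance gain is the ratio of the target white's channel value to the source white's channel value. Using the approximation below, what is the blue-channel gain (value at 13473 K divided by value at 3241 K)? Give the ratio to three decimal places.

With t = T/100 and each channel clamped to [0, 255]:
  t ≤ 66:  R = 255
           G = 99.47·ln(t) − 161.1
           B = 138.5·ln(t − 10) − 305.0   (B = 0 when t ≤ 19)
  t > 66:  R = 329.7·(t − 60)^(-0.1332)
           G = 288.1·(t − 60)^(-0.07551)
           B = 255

At 3241 K (t = 32.41):
  B = 138.5·ln(32.41 − 10) − 305.0 = 138.5·ln 22.41 − 305.0 = 138.5·3.1095 − 305.0 = 125.667.
At 13473 K (t = 134.73):
  B = 255 by definition for t > 66.
Gain = 255.000 / 125.667 = 2.0292 → 2.029.

2.029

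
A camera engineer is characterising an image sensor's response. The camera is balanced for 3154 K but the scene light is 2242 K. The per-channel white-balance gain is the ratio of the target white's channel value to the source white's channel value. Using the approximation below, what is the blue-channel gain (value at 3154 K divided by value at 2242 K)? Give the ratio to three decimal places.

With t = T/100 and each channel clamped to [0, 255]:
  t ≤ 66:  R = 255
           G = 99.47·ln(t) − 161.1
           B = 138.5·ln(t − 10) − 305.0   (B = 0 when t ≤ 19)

2.736

At 2242 K (t = 22.42):
  B = 138.5·ln(22.42 − 10) − 305.0 = 138.5·ln 12.42 − 305.0 = 138.5·2.5193 − 305.0 = 43.924.
At 3154 K (t = 31.54):
  B = 138.5·ln(31.54 − 10) − 305.0 = 138.5·ln 21.54 − 305.0 = 138.5·3.0699 − 305.0 = 120.183.
Gain = 120.183 / 43.924 = 2.7361 → 2.736.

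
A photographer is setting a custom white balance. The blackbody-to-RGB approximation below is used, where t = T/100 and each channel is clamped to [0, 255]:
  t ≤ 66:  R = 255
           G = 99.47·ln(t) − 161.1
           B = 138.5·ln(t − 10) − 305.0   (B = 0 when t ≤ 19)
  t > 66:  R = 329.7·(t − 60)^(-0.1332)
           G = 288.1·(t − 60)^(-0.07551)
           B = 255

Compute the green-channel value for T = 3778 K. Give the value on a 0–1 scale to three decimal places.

0.785

t = 3778/100 = 37.78; the t ≤ 66 branch applies.
G = 99.47·ln 37.78 − 161.1 = 99.47·3.6318 − 161.1 = 200.153.
On a 0–1 scale: 200.153/255 = 0.7849 → 0.785.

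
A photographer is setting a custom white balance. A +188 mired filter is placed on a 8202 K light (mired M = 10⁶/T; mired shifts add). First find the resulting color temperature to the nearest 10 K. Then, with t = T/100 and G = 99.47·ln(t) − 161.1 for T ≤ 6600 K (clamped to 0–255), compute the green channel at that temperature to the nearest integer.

M_in = 10⁶/8202 = 121.92; M_out = 121.92 + (+188) = 309.92.
T_out = 10⁶/309.92 = 3226.6 K → 3230 K; t = 32.3.
G = 99.47·ln 32.3 − 161.1 = 99.47·3.4751 − 161.1 = 184.565.
Rounded: 185.

185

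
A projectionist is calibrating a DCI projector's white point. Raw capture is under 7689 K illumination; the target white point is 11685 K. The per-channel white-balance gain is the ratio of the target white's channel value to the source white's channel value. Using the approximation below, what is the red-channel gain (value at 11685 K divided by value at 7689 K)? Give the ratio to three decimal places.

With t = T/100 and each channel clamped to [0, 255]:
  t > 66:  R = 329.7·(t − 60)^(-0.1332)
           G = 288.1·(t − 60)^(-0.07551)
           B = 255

0.851

At 7689 K (t = 76.89):
  R = 329.7·(76.89 − 60)^(-0.1332) = 329.7·16.89^(-0.1332) = 329.7·0.68625 = 226.255.
At 11685 K (t = 116.85):
  R = 329.7·(116.85 − 60)^(-0.1332) = 329.7·56.85^(-0.1332) = 329.7·0.58381 = 192.481.
Gain = 192.481 / 226.255 = 0.8507 → 0.851.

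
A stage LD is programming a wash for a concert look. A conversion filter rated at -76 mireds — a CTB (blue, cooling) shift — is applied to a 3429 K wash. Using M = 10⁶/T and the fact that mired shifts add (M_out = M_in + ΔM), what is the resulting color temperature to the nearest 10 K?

M_in = 10⁶/3429 = 291.63 mireds.
M_out = 291.63 + (-76) = 215.63 mireds.
T_out = 10⁶/215.63 = 4637.6 K → 4640 K.

4640 K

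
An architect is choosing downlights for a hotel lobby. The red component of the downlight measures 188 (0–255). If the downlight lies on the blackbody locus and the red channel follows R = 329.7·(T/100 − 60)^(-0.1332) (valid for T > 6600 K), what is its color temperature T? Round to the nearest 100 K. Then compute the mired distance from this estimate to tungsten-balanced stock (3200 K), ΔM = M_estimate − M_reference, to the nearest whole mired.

-234 mireds

(t − 60)^(-0.1332) = 188/329.7 = 0.57022.
t − 60 = 0.57022^(1/-0.1332) = 0.57022^(-7.508) = 67.848, so t = 127.848.
T = 100·t = 12785 K → 12800 K to the nearest 100 K.
M_estimate = 10⁶/12800 = 78.12; M_reference = 10⁶/3200 = 312.50.
ΔM = 78.12 − 312.50 = -234.38 → -234 mireds.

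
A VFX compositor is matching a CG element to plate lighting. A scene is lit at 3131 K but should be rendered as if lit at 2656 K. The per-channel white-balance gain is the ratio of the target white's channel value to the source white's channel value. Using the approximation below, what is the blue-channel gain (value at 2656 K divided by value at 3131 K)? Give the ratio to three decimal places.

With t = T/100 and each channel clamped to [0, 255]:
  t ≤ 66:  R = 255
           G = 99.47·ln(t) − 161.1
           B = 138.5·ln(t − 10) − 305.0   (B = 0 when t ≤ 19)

0.706

At 3131 K (t = 31.31):
  B = 138.5·ln(31.31 − 10) − 305.0 = 138.5·ln 21.31 − 305.0 = 138.5·3.0592 − 305.0 = 118.696.
At 2656 K (t = 26.56):
  B = 138.5·ln(26.56 − 10) − 305.0 = 138.5·ln 16.56 − 305.0 = 138.5·2.8070 − 305.0 = 83.768.
Gain = 83.768 / 118.696 = 0.7057 → 0.706.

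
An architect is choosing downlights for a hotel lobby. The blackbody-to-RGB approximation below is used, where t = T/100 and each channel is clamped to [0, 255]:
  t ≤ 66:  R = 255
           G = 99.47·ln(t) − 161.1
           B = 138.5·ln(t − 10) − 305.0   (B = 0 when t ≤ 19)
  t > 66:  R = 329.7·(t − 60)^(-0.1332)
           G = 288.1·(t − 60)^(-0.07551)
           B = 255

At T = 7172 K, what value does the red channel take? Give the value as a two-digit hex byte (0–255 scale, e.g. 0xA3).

0xEE

t = 7172/100 = 71.72; the t > 66 branch applies.
R = 329.7·(71.72 − 60)^(-0.1332) = 329.7·11.72^(-0.1332) = 329.7·0.72047 = 237.541.
Rounded: 238; in hex, 0xEE.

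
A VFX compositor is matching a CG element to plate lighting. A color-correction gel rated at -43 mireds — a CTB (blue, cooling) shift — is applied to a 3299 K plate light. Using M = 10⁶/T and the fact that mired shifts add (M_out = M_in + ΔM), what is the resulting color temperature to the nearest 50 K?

3850 K

M_in = 10⁶/3299 = 303.12 mireds.
M_out = 303.12 + (-43) = 260.12 mireds.
T_out = 10⁶/260.12 = 3844.3 K → 3850 K.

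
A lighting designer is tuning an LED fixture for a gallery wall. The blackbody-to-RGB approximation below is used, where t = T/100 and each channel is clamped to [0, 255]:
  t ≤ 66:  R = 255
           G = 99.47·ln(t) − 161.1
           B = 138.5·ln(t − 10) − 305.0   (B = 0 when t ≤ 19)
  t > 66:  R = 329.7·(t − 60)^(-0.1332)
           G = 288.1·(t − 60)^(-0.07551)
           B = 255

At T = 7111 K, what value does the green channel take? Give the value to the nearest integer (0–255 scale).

240

t = 7111/100 = 71.11; the t > 66 branch applies.
G = 288.1·(71.11 − 60)^(-0.07551) = 288.1·11.11^(-0.07551) = 288.1·0.83375 = 240.205.
Rounded: 240.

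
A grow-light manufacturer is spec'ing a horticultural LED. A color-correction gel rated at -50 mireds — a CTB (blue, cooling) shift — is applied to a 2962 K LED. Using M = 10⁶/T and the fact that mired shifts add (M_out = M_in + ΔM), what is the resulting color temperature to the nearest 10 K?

M_in = 10⁶/2962 = 337.61 mireds.
M_out = 337.61 + (-50) = 287.61 mireds.
T_out = 10⁶/287.61 = 3476.9 K → 3480 K.

3480 K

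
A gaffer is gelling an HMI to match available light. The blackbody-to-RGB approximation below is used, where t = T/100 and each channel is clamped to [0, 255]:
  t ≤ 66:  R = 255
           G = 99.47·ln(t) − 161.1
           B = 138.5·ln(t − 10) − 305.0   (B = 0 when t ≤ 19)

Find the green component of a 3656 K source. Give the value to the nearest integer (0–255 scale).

t = 3656/100 = 36.56; the t ≤ 66 branch applies.
G = 99.47·ln 36.56 − 161.1 = 99.47·3.5990 − 161.1 = 196.888.
Rounded: 197.

197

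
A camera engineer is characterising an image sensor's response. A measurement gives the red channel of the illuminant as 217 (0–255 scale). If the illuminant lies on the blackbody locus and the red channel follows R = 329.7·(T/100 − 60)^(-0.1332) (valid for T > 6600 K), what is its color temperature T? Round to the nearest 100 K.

(t − 60)^(-0.1332) = 217/329.7 = 0.65817.
t − 60 = 0.65817^(1/-0.1332) = 0.65817^(-7.508) = 23.110, so t = 83.110.
T = 100·t = 8311 K → 8300 K to the nearest 100 K.

8300 K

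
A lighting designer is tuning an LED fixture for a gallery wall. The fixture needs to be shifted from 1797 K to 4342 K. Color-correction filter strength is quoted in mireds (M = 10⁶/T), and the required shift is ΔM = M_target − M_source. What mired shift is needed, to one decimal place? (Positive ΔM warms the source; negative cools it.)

-326.2 mireds

M_source = 10⁶/1797 = 556.483; M_target = 10⁶/4342 = 230.309.
ΔM = 230.309 − 556.483 = -326.174 → -326.2 mireds, a cooling shift.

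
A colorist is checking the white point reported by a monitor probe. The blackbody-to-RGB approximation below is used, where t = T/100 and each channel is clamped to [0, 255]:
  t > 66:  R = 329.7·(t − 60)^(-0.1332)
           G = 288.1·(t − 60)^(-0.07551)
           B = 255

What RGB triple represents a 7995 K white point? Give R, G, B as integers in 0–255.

t = 7995/100 = 79.95; the t > 66 branch applies.
R = 329.7·(79.95 − 60)^(-0.1332) = 329.7·19.95^(-0.1332) = 329.7·0.67119 = 221.292.
G = 288.1·(79.95 − 60)^(-0.07551) = 288.1·19.95^(-0.07551) = 288.1·0.79770 = 229.818.
B = 255 by definition for t > 66.
Rounded: (221, 230, 255).

R=221, G=230, B=255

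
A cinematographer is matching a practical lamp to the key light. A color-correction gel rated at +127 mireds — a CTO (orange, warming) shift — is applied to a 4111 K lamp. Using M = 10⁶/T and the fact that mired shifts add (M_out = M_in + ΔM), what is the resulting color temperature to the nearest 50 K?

M_in = 10⁶/4111 = 243.25 mireds.
M_out = 243.25 + (+127) = 370.25 mireds.
T_out = 10⁶/370.25 = 2700.9 K → 2700 K.

2700 K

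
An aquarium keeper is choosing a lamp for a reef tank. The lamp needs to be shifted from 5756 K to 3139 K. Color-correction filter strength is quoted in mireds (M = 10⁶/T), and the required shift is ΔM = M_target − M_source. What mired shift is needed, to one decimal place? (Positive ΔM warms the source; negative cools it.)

M_source = 10⁶/5756 = 173.732; M_target = 10⁶/3139 = 318.573.
ΔM = 318.573 − 173.732 = 144.841 → +144.8 mireds, a warming shift.

+144.8 mireds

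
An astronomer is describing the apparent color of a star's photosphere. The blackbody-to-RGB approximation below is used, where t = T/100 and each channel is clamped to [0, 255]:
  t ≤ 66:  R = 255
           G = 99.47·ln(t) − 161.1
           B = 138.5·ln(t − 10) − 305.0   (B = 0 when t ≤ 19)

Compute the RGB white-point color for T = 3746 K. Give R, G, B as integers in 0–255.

R=255, G=199, B=154

t = 3746/100 = 37.46; the t ≤ 66 branch applies.
R = 255 by definition for t ≤ 66.
G = 99.47·ln 37.46 − 161.1 = 99.47·3.6233 − 161.1 = 199.307.
B = 138.5·ln(37.46 − 10) − 305.0 = 138.5·ln 27.46 − 305.0 = 138.5·3.3127 − 305.0 = 153.813.
Rounded: (255, 199, 154).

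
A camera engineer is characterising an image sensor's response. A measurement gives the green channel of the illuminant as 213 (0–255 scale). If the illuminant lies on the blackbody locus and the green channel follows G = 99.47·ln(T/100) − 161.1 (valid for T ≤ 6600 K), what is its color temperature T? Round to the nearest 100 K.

ln t = (213 + 161.1) / 99.47 = 3.7609.
t = e^3.7609 = 42.989.
T = 100·t = 4299 K → 4300 K to the nearest 100 K.

4300 K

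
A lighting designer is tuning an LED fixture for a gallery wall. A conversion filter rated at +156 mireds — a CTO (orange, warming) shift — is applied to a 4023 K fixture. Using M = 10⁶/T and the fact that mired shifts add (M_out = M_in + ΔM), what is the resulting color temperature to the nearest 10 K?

2470 K

M_in = 10⁶/4023 = 248.57 mireds.
M_out = 248.57 + (+156) = 404.57 mireds.
T_out = 10⁶/404.57 = 2471.8 K → 2470 K.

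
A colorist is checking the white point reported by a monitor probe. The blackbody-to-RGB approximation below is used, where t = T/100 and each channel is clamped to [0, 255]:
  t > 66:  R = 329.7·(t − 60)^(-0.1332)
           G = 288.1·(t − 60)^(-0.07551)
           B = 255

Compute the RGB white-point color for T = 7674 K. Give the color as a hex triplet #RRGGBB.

t = 7674/100 = 76.74; the t > 66 branch applies.
R = 329.7·(76.74 − 60)^(-0.1332) = 329.7·16.74^(-0.1332) = 329.7·0.68706 = 226.524.
G = 288.1·(76.74 − 60)^(-0.07551) = 288.1·16.74^(-0.07551) = 288.1·0.80834 = 232.883.
B = 255 by definition for t > 66.
Rounded: (227, 233, 255).
In hex: #E3E9FF.

#E3E9FF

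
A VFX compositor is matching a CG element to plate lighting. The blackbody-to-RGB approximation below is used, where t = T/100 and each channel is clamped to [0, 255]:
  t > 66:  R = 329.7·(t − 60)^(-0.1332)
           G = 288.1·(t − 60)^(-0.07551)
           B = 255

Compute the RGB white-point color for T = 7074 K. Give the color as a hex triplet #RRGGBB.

#F0F1FF

t = 7074/100 = 70.74; the t > 66 branch applies.
R = 329.7·(70.74 − 60)^(-0.1332) = 329.7·10.74^(-0.1332) = 329.7·0.72890 = 240.320.
G = 288.1·(70.74 − 60)^(-0.07551) = 288.1·10.74^(-0.07551) = 288.1·0.83589 = 240.820.
B = 255 by definition for t > 66.
Rounded: (240, 241, 255).
In hex: #F0F1FF.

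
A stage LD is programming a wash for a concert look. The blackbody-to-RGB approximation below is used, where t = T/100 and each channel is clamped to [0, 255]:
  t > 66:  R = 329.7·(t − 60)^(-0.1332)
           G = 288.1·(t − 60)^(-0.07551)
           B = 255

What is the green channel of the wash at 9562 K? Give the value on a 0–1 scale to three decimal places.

t = 9562/100 = 95.62; the t > 66 branch applies.
G = 288.1·(95.62 − 60)^(-0.07551) = 288.1·35.62^(-0.07551) = 288.1·0.76354 = 219.976.
On a 0–1 scale: 219.976/255 = 0.8627 → 0.863.

0.863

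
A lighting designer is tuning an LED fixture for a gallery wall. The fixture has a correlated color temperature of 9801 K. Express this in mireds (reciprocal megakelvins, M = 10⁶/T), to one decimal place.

102.0 mireds

M = 10⁶ / 9801 = 102.030 → 102.0 mireds.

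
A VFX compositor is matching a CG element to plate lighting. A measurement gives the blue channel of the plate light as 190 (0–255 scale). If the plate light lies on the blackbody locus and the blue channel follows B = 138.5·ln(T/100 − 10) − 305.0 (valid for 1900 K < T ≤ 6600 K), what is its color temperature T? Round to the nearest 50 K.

4550 K

ln(t − 10) = (190 + 305.0) / 138.5 = 3.5740.
t − 10 = e^3.5740 = 35.659, so t = 45.659.
T = 100·t = 4566 K → 4550 K to the nearest 50 K.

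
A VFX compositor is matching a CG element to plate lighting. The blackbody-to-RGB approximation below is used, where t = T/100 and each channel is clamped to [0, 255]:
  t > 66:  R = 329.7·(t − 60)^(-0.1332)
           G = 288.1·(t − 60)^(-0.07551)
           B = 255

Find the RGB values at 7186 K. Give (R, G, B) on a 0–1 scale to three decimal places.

(0.930, 0.937, 1.000)

t = 7186/100 = 71.86; the t > 66 branch applies.
R = 329.7·(71.86 − 60)^(-0.1332) = 329.7·11.86^(-0.1332) = 329.7·0.71934 = 237.165.
G = 288.1·(71.86 − 60)^(-0.07551) = 288.1·11.86^(-0.07551) = 288.1·0.82965 = 239.023.
B = 255 by definition for t > 66.
Dividing each by 255: (0.9301, 0.9373, 1.0000) → (0.930, 0.937, 1.000).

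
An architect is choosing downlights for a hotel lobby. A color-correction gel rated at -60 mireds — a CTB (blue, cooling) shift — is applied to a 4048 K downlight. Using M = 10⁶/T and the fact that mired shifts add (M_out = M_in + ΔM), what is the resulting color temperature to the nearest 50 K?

5350 K

M_in = 10⁶/4048 = 247.04 mireds.
M_out = 247.04 + (-60) = 187.04 mireds.
T_out = 10⁶/187.04 = 5346.6 K → 5350 K.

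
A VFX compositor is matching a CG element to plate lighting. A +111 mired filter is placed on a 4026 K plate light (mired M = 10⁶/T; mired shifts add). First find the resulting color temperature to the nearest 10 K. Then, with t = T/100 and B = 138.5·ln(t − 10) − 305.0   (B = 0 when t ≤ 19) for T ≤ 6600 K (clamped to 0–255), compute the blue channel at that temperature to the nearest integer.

M_in = 10⁶/4026 = 248.39; M_out = 248.39 + (+111) = 359.39.
T_out = 10⁶/359.39 = 2782.5 K → 2780 K; t = 27.8.
B = 138.5·ln(27.8 − 10) − 305.0 = 138.5·ln 17.8 − 305.0 = 138.5·2.8792 − 305.0 = 93.769.
Rounded: 94.

94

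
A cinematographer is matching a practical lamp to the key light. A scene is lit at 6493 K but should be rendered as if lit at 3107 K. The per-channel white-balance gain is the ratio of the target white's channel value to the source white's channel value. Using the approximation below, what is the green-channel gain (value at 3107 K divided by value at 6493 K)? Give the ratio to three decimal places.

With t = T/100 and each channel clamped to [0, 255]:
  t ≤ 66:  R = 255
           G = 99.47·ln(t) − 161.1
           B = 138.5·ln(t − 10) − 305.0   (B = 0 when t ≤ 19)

At 6493 K (t = 64.93):
  G = 99.47·ln 64.93 − 161.1 = 99.47·4.1733 − 161.1 = 254.019.
At 3107 K (t = 31.07):
  G = 99.47·ln 31.07 − 161.1 = 99.47·3.4362 − 161.1 = 180.703.
Gain = 180.703 / 254.019 = 0.7114 → 0.711.

0.711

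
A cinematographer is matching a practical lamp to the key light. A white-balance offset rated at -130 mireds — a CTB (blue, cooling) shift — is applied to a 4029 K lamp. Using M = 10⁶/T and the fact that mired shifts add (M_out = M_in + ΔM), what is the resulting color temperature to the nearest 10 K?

M_in = 10⁶/4029 = 248.20 mireds.
M_out = 248.20 + (-130) = 118.20 mireds.
T_out = 10⁶/118.20 = 8460.2 K → 8460 K.

8460 K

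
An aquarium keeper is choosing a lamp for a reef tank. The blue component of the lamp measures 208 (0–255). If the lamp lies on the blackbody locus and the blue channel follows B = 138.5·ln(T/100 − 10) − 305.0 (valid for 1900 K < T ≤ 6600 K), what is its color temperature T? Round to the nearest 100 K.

5100 K

ln(t − 10) = (208 + 305.0) / 138.5 = 3.7040.
t − 10 = e^3.7040 = 40.608, so t = 50.608.
T = 100·t = 5061 K → 5100 K to the nearest 100 K.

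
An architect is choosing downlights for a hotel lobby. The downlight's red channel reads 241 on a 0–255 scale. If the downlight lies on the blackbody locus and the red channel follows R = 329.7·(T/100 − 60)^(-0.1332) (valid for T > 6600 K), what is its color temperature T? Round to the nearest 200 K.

(t − 60)^(-0.1332) = 241/329.7 = 0.73097.
t − 60 = 0.73097^(1/-0.1332) = 0.73097^(-7.508) = 10.514, so t = 70.514.
T = 100·t = 7051 K → 7000 K to the nearest 200 K.

7000 K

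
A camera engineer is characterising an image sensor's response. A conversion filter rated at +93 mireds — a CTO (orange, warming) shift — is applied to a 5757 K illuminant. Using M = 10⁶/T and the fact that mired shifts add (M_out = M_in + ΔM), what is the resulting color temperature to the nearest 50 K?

3750 K

M_in = 10⁶/5757 = 173.70 mireds.
M_out = 173.70 + (+93) = 266.70 mireds.
T_out = 10⁶/266.70 = 3749.5 K → 3750 K.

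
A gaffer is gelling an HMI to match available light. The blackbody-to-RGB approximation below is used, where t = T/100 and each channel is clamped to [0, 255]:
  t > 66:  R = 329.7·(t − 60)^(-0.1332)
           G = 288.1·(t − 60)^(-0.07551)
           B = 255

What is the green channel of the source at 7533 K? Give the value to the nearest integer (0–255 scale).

234

t = 7533/100 = 75.33; the t > 66 branch applies.
G = 288.1·(75.33 − 60)^(-0.07551) = 288.1·15.33^(-0.07551) = 288.1·0.81373 = 234.435.
Rounded: 234.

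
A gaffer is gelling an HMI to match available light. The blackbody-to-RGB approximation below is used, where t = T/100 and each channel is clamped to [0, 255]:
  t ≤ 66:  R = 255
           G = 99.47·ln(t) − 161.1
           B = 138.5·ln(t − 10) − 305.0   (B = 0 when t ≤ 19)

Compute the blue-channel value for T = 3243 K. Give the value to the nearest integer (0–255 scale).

126

t = 3243/100 = 32.43; the t ≤ 66 branch applies.
B = 138.5·ln(32.43 − 10) − 305.0 = 138.5·ln 22.43 − 305.0 = 138.5·3.1104 − 305.0 = 125.790.
Rounded: 126.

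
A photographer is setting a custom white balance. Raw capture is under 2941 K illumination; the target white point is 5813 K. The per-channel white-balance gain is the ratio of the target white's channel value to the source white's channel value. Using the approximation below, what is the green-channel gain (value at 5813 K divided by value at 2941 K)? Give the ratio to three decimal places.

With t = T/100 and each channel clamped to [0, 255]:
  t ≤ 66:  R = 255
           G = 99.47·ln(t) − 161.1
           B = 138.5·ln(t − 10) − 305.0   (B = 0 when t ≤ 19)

1.387

At 2941 K (t = 29.41):
  G = 99.47·ln 29.41 − 161.1 = 99.47·3.3813 − 161.1 = 175.241.
At 5813 K (t = 58.13):
  G = 99.47·ln 58.13 − 161.1 = 99.47·4.0627 − 161.1 = 243.015.
Gain = 243.015 / 175.241 = 1.3867 → 1.387.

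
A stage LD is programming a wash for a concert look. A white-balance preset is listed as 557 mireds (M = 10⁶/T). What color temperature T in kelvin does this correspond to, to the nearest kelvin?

1795 K

T = 10⁶ / 557 = 1795.33 K → 1795 K.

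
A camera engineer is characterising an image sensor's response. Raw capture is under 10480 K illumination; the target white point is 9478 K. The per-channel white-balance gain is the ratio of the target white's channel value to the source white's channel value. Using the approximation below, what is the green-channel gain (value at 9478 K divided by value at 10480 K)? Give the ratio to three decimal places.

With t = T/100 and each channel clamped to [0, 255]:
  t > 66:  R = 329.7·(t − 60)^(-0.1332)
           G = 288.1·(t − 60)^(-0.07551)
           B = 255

At 10480 K (t = 104.8):
  G = 288.1·(104.8 − 60)^(-0.07551) = 288.1·44.8^(-0.07551) = 288.1·0.75043 = 216.200.
At 9478 K (t = 94.78):
  G = 288.1·(94.78 − 60)^(-0.07551) = 288.1·34.78^(-0.07551) = 288.1·0.76492 = 220.373.
Gain = 220.373 / 216.200 = 1.0193 → 1.019.

1.019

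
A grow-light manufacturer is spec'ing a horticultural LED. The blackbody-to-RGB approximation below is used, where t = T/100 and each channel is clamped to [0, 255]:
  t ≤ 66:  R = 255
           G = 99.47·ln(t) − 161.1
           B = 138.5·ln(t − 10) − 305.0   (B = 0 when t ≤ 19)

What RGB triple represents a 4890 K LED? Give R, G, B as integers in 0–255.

R=255, G=226, B=202

t = 4890/100 = 48.9; the t ≤ 66 branch applies.
R = 255 by definition for t ≤ 66.
G = 99.47·ln 48.9 − 161.1 = 99.47·3.8898 − 161.1 = 225.816.
B = 138.5·ln(48.9 − 10) − 305.0 = 138.5·ln 38.9 − 305.0 = 138.5·3.6610 − 305.0 = 202.048.
Rounded: (255, 226, 202).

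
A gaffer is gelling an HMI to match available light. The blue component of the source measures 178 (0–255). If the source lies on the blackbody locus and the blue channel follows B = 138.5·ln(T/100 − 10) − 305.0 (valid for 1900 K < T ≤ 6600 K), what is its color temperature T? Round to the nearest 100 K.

4300 K

ln(t − 10) = (178 + 305.0) / 138.5 = 3.4874.
t − 10 = e^3.4874 = 32.700, so t = 42.700.
T = 100·t = 4270 K → 4300 K to the nearest 100 K.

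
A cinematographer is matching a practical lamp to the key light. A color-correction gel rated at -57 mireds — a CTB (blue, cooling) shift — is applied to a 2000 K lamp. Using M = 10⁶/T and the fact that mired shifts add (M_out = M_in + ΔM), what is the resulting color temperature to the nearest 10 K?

2260 K

M_in = 10⁶/2000 = 500.00 mireds.
M_out = 500.00 + (-57) = 443.00 mireds.
T_out = 10⁶/443.00 = 2257.3 K → 2260 K.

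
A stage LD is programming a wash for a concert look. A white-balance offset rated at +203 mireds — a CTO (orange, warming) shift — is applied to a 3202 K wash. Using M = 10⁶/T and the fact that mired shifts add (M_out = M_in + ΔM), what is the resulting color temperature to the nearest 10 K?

M_in = 10⁶/3202 = 312.30 mireds.
M_out = 312.30 + (+203) = 515.30 mireds.
T_out = 10⁶/515.30 = 1940.6 K → 1940 K.

1940 K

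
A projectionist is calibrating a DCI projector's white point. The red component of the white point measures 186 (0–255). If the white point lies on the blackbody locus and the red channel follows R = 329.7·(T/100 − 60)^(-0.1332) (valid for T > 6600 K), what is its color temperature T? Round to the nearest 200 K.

13400 K

(t − 60)^(-0.1332) = 186/329.7 = 0.56415.
t − 60 = 0.56415^(1/-0.1332) = 0.56415^(-7.508) = 73.521, so t = 133.521.
T = 100·t = 13352 K → 13400 K to the nearest 200 K.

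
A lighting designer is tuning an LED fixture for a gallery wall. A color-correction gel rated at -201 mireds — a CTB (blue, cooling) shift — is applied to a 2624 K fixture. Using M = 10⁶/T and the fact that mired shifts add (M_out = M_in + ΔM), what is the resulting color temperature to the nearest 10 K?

5550 K

M_in = 10⁶/2624 = 381.10 mireds.
M_out = 381.10 + (-201) = 180.10 mireds.
T_out = 10⁶/180.10 = 5552.5 K → 5550 K.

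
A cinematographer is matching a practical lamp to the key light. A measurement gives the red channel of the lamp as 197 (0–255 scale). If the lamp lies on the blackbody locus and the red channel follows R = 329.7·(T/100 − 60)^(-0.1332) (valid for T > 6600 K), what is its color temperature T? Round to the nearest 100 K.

10800 K

(t − 60)^(-0.1332) = 197/329.7 = 0.59751.
t − 60 = 0.59751^(1/-0.1332) = 0.59751^(-7.508) = 47.761, so t = 107.761.
T = 100·t = 10776 K → 10800 K to the nearest 100 K.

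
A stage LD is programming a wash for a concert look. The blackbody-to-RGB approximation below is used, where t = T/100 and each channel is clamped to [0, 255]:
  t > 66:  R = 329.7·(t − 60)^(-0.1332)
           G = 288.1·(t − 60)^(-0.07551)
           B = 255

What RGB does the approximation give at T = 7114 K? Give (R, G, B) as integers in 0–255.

(239, 240, 255)

t = 7114/100 = 71.14; the t > 66 branch applies.
R = 329.7·(71.14 − 60)^(-0.1332) = 329.7·11.14^(-0.1332) = 329.7·0.72536 = 239.152.
G = 288.1·(71.14 − 60)^(-0.07551) = 288.1·11.14^(-0.07551) = 288.1·0.83358 = 240.156.
B = 255 by definition for t > 66.
Rounded: (239, 240, 255).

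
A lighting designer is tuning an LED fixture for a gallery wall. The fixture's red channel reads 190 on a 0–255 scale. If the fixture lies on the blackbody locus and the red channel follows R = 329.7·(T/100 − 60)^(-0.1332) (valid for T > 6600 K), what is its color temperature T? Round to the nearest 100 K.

(t − 60)^(-0.1332) = 190/329.7 = 0.57628.
t − 60 = 0.57628^(1/-0.1332) = 0.57628^(-7.508) = 62.667, so t = 122.667.
T = 100·t = 12267 K → 12300 K to the nearest 100 K.

12300 K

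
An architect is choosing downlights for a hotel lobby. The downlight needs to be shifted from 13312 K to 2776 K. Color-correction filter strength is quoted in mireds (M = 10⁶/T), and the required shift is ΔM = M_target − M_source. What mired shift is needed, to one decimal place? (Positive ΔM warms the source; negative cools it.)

M_source = 10⁶/13312 = 75.120; M_target = 10⁶/2776 = 360.231.
ΔM = 360.231 − 75.120 = 285.110 → +285.1 mireds, a warming shift.

+285.1 mireds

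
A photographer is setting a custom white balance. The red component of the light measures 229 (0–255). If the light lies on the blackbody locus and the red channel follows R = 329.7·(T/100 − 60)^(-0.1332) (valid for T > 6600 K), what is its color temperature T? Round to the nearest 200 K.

(t − 60)^(-0.1332) = 229/329.7 = 0.69457.
t − 60 = 0.69457^(1/-0.1332) = 0.69457^(-7.508) = 15.428, so t = 75.428.
T = 100·t = 7543 K → 7600 K to the nearest 200 K.

7600 K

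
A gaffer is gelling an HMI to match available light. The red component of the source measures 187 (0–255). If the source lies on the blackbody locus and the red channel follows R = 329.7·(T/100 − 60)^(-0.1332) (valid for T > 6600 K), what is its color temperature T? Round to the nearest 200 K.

(t − 60)^(-0.1332) = 187/329.7 = 0.56718.
t − 60 = 0.56718^(1/-0.1332) = 0.56718^(-7.508) = 70.620, so t = 130.620.
T = 100·t = 13062 K → 13000 K to the nearest 200 K.

13000 K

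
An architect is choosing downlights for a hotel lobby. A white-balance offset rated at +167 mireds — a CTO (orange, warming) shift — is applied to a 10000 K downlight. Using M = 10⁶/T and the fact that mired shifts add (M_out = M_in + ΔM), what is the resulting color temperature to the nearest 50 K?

3750 K

M_in = 10⁶/10000 = 100.00 mireds.
M_out = 100.00 + (+167) = 267.00 mireds.
T_out = 10⁶/267.00 = 3745.3 K → 3750 K.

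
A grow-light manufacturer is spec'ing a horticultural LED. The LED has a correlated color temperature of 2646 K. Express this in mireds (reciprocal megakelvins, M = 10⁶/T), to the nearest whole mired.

378 mireds

M = 10⁶ / 2646 = 377.929 → 378 mireds.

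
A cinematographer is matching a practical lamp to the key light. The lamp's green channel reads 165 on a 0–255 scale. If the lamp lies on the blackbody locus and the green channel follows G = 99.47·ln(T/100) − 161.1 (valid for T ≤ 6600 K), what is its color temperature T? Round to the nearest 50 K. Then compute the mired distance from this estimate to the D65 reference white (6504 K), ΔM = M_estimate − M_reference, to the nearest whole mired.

+224 mireds

ln t = (165 + 161.1) / 99.47 = 3.2784.
t = e^3.2784 = 26.533.
T = 100·t = 2653 K → 2650 K to the nearest 50 K.
M_estimate = 10⁶/2650 = 377.36; M_reference = 10⁶/6504 = 153.75.
ΔM = 377.36 − 153.75 = 223.61 → +224 mireds.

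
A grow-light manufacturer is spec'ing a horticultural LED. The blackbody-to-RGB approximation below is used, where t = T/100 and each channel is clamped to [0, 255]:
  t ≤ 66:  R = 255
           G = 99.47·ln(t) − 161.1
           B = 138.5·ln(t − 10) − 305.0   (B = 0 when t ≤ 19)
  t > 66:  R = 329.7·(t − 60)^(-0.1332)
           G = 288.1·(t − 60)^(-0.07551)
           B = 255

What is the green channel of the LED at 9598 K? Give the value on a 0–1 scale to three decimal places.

t = 9598/100 = 95.98; the t > 66 branch applies.
G = 288.1·(95.98 − 60)^(-0.07551) = 288.1·35.98^(-0.07551) = 288.1·0.76296 = 219.809.
On a 0–1 scale: 219.809/255 = 0.8620 → 0.862.

0.862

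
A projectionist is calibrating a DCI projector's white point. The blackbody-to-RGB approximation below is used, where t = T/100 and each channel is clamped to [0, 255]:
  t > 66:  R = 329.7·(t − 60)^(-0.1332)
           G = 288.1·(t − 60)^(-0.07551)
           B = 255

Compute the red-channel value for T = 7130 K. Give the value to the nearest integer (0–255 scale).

239

t = 7130/100 = 71.3; the t > 66 branch applies.
R = 329.7·(71.3 − 60)^(-0.1332) = 329.7·11.3^(-0.1332) = 329.7·0.72399 = 238.698.
Rounded: 239.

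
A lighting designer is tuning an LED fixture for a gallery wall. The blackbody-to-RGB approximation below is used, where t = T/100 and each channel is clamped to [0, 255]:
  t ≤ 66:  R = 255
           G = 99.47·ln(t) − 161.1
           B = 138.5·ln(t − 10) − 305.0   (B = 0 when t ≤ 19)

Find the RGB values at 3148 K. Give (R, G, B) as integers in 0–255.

t = 3148/100 = 31.48; the t ≤ 66 branch applies.
R = 255 by definition for t ≤ 66.
G = 99.47·ln 31.48 − 161.1 = 99.47·3.4494 − 161.1 = 182.007.
B = 138.5·ln(31.48 − 10) − 305.0 = 138.5·ln 21.48 − 305.0 = 138.5·3.0671 − 305.0 = 119.796.
Rounded: (255, 182, 120).

(255, 182, 120)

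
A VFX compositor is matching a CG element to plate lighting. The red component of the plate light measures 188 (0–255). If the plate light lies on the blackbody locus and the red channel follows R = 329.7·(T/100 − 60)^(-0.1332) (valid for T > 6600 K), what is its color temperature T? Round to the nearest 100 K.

12800 K

(t − 60)^(-0.1332) = 188/329.7 = 0.57022.
t − 60 = 0.57022^(1/-0.1332) = 0.57022^(-7.508) = 67.848, so t = 127.848.
T = 100·t = 12785 K → 12800 K to the nearest 100 K.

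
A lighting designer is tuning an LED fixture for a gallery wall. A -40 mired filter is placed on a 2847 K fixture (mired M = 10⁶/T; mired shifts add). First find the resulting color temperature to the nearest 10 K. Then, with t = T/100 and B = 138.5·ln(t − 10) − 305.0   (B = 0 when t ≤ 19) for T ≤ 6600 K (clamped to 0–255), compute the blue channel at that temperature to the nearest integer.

124

M_in = 10⁶/2847 = 351.25; M_out = 351.25 + (-40) = 311.25.
T_out = 10⁶/311.25 = 3212.9 K → 3210 K; t = 32.1.
B = 138.5·ln(32.1 − 10) − 305.0 = 138.5·ln 22.1 − 305.0 = 138.5·3.0956 − 305.0 = 123.737.
Rounded: 124.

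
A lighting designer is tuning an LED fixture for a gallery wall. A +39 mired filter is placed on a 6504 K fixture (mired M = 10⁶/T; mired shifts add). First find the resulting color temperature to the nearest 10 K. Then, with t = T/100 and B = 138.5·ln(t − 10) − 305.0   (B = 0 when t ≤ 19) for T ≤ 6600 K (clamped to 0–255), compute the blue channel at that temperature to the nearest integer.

M_in = 10⁶/6504 = 153.75; M_out = 153.75 + (+39) = 192.75.
T_out = 10⁶/192.75 = 5188.0 K → 5190 K; t = 51.9.
B = 138.5·ln(51.9 − 10) − 305.0 = 138.5·ln 41.9 − 305.0 = 138.5·3.7353 − 305.0 = 212.337.
Rounded: 212.

212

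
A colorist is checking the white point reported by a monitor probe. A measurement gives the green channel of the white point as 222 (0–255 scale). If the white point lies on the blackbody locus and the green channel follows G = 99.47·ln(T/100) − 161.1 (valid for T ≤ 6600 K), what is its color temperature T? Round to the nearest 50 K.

ln t = (222 + 161.1) / 99.47 = 3.8514.
t = e^3.8514 = 47.059.
T = 100·t = 4706 K → 4700 K to the nearest 50 K.

4700 K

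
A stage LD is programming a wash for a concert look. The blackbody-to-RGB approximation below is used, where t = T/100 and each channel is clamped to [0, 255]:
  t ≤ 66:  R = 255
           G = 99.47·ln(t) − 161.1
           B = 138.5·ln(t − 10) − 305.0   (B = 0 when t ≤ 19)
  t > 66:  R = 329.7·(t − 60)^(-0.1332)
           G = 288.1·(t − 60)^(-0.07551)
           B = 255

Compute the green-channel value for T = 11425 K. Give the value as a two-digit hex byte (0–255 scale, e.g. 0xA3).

0xD5

t = 11425/100 = 114.25; the t > 66 branch applies.
G = 288.1·(114.25 − 60)^(-0.07551) = 288.1·54.25^(-0.07551) = 288.1·0.73967 = 213.098.
Rounded: 213; in hex, 0xD5.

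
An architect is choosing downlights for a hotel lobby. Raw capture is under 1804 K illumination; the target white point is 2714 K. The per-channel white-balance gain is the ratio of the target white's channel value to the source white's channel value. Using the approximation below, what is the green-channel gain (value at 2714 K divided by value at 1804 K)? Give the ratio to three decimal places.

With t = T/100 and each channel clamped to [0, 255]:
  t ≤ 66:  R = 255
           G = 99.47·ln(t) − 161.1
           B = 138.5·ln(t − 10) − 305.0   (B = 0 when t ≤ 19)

At 1804 K (t = 18.04):
  G = 99.47·ln 18.04 − 161.1 = 99.47·2.8926 − 161.1 = 126.626.
At 2714 K (t = 27.14):
  G = 99.47·ln 27.14 − 161.1 = 99.47·3.3010 − 161.1 = 167.251.
Gain = 167.251 / 126.626 = 1.3208 → 1.321.

1.321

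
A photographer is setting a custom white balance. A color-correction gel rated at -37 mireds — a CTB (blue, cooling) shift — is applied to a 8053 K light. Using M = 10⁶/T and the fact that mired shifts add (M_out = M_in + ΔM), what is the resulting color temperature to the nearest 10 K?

11470 K

M_in = 10⁶/8053 = 124.18 mireds.
M_out = 124.18 + (-37) = 87.18 mireds.
T_out = 10⁶/87.18 = 11470.9 K → 11470 K.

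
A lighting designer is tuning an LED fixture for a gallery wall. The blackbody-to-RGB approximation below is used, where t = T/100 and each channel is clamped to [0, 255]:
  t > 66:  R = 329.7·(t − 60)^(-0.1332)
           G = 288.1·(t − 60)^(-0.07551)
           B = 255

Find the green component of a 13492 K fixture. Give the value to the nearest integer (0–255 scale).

t = 13492/100 = 134.92; the t > 66 branch applies.
G = 288.1·(134.92 − 60)^(-0.07551) = 288.1·74.92^(-0.07551) = 288.1·0.72185 = 207.966.
Rounded: 208.

208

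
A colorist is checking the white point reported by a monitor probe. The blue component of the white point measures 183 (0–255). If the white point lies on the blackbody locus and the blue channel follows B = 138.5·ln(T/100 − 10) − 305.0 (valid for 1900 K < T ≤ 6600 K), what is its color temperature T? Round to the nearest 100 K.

ln(t − 10) = (183 + 305.0) / 138.5 = 3.5235.
t − 10 = e^3.5235 = 33.902, so t = 43.902.
T = 100·t = 4390 K → 4400 K to the nearest 100 K.

4400 K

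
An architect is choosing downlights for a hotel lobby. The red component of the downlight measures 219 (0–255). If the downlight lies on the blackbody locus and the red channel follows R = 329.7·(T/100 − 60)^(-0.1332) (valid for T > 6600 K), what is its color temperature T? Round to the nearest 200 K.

(t − 60)^(-0.1332) = 219/329.7 = 0.66424.
t − 60 = 0.66424^(1/-0.1332) = 0.66424^(-7.508) = 21.572, so t = 81.572.
T = 100·t = 8157 K → 8200 K to the nearest 200 K.

8200 K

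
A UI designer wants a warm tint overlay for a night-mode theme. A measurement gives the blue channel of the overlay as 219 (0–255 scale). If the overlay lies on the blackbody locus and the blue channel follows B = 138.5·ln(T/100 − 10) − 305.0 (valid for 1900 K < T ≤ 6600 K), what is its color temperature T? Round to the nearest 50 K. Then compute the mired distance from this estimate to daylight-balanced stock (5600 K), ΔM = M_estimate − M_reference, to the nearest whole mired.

ln(t − 10) = (219 + 305.0) / 138.5 = 3.7834.
t − 10 = e^3.7834 = 43.965, so t = 53.965.
T = 100·t = 5396 K → 5400 K to the nearest 50 K.
M_estimate = 10⁶/5400 = 185.19; M_reference = 10⁶/5600 = 178.57.
ΔM = 185.19 − 178.57 = 6.61 → +7 mireds.

+7 mireds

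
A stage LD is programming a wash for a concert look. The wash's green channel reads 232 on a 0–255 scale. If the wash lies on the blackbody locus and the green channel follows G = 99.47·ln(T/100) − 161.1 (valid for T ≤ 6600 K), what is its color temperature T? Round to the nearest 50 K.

ln t = (232 + 161.1) / 99.47 = 3.9519.
t = e^3.9519 = 52.036.
T = 100·t = 5204 K → 5200 K to the nearest 50 K.

5200 K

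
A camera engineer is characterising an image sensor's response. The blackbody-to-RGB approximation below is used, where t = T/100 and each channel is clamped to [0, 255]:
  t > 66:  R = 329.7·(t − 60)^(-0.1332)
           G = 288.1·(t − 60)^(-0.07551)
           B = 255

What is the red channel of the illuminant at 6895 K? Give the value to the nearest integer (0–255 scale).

t = 6895/100 = 68.95; the t > 66 branch applies.
R = 329.7·(68.95 − 60)^(-0.1332) = 329.7·8.95^(-0.1332) = 329.7·0.74682 = 246.227.
Rounded: 246.

246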